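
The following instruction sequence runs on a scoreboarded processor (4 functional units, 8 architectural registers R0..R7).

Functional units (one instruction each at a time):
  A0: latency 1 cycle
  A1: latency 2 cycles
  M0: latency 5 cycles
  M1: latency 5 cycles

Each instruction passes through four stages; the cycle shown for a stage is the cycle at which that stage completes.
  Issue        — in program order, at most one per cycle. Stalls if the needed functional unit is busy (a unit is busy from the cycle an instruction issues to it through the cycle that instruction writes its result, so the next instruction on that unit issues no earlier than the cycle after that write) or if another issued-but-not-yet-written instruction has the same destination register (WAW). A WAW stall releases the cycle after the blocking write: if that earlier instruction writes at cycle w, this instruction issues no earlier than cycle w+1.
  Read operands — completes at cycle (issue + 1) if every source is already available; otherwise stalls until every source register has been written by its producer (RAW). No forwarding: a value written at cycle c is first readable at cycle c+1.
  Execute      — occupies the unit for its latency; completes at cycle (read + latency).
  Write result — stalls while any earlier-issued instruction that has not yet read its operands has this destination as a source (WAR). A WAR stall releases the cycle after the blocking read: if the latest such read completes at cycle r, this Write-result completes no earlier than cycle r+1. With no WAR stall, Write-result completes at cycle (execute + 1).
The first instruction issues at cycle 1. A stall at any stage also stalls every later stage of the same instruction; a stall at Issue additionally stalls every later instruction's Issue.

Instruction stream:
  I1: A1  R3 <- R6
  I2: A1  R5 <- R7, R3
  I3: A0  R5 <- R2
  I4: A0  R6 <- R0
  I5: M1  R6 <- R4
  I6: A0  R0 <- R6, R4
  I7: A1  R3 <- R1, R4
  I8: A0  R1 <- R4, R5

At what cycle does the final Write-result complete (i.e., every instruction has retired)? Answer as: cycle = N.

cycle = 33

c1: I1 issues→A1
c2: I1 reads
c4: I1 exec-done
c5: I1 writes R3
c6: I2 issues→A1
c7: I2 reads
c9: I2 exec-done
c10: I2 writes R5
c11: I3 issues→A0
c12: I3 reads
c13: I3 exec-done
c14: I3 writes R5
c15: I4 issues→A0
c16: I4 reads
c17: I4 exec-done
c18: I4 writes R6
c19: I5 issues→M1
c20: I5 reads · I6 issues→A0
c21: I7 issues→A1
c22: I7 reads
c24: I7 exec-done
c25: I5 exec-done · I7 writes R3
c26: I5 writes R6
c27: I6 reads
c28: I6 exec-done
c29: I6 writes R0
c30: I8 issues→A0
c31: I8 reads
c32: I8 exec-done
c33: I8 writes R1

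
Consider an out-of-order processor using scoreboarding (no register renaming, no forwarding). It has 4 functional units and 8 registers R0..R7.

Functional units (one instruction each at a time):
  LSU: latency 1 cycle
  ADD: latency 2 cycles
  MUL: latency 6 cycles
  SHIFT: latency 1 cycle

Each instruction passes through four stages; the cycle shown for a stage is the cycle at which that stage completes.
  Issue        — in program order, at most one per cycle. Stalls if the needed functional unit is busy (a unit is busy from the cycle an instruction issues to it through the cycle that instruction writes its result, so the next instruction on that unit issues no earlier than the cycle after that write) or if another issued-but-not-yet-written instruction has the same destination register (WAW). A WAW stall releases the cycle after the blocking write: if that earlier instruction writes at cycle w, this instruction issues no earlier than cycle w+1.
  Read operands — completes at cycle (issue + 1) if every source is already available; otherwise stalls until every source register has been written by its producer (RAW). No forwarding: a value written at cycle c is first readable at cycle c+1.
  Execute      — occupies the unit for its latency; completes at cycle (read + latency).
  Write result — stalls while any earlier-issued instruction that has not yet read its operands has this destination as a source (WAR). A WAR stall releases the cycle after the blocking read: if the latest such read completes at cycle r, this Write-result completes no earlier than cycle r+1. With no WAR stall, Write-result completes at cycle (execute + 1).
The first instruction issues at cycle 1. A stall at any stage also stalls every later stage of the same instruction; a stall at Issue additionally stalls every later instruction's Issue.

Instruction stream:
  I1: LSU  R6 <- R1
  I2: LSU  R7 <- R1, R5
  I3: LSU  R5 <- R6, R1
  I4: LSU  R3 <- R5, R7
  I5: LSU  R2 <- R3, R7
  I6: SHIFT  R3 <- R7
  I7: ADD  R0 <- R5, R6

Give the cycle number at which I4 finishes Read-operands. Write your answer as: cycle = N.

cycle = 14

cycle 1: issue I1 (LSU)
cycle 2: I1 read-ops
cycle 3: I1 finished on LSU
cycle 4: I1→R6
cycle 5: issue I2 (LSU)
cycle 6: I2 read-ops
cycle 7: I2 finished on LSU
cycle 8: I2→R7
cycle 9: issue I3 (LSU)
cycle 10: I3 read-ops
cycle 11: I3 finished on LSU
cycle 12: I3→R5
cycle 13: issue I4 (LSU)
cycle 14: I4 read-ops
cycle 15: I4 finished on LSU
cycle 16: I4→R3
cycle 17: issue I5 (LSU)
cycle 18: I5 read-ops; issue I6 (SHIFT)
cycle 19: I5 finished on LSU; I6 read-ops; issue I7 (ADD)
cycle 20: I5→R2; I6 finished on SHIFT; I7 read-ops
cycle 21: I6→R3
cycle 22: I7 finished on ADD
cycle 23: I7→R0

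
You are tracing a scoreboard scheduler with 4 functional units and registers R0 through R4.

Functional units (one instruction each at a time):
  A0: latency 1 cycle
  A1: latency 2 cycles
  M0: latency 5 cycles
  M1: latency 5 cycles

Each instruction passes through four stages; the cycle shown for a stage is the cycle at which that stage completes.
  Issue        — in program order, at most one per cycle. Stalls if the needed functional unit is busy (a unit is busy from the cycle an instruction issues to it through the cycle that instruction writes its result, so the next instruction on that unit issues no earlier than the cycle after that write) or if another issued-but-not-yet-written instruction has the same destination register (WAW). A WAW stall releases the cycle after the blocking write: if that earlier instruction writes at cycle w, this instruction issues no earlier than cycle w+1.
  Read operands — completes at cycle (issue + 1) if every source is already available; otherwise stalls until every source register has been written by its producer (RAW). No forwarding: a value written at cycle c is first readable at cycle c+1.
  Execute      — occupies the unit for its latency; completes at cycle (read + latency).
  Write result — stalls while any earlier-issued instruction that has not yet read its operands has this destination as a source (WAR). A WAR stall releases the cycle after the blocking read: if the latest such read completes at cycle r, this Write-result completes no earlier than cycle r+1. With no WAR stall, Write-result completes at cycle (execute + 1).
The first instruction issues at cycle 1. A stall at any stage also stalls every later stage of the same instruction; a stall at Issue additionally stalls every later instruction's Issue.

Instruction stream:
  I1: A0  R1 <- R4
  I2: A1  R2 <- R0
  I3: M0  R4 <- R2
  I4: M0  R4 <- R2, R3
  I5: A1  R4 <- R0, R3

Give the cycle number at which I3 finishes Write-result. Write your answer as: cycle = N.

[1] I1 dispatched to A0
[2] I1 operands ready · I2 dispatched to A1
[3] I1 complete · I2 operands ready · I3 dispatched to M0
[4] R1←I1
[5] I2 complete
[6] R2←I2
[7] I3 operands ready
[12] I3 complete
[13] R4←I3
[14] I4 dispatched to M0
[15] I4 operands ready
[20] I4 complete
[21] R4←I4
[22] I5 dispatched to A1
[23] I5 operands ready
[25] I5 complete
[26] R4←I5

cycle = 13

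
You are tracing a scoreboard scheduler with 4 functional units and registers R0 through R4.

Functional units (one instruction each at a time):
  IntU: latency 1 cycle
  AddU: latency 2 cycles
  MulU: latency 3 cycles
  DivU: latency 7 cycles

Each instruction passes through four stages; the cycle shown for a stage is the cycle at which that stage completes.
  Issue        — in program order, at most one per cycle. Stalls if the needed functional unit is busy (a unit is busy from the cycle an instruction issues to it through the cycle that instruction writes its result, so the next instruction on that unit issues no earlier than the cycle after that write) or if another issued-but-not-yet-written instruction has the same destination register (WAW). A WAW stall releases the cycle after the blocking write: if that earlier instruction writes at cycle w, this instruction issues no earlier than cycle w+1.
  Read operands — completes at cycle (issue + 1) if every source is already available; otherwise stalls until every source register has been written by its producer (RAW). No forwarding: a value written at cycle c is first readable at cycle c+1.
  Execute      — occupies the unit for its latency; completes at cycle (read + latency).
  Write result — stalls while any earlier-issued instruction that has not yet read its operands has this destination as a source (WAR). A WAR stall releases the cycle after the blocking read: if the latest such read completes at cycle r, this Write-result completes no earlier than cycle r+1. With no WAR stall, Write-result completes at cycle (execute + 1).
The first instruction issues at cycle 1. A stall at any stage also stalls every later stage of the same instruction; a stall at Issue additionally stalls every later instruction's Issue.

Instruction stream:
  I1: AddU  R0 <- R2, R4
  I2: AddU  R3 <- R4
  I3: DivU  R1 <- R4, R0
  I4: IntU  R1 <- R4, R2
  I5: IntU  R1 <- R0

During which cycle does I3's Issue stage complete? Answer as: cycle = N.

[1] I1 dispatched to AddU
[2] I1 operands ready
[4] I1 complete
[5] R0←I1
[6] I2 dispatched to AddU
[7] I2 operands ready | I3 dispatched to DivU
[8] I3 operands ready
[9] I2 complete
[10] R3←I2
[15] I3 complete
[16] R1←I3
[17] I4 dispatched to IntU
[18] I4 operands ready
[19] I4 complete
[20] R1←I4
[21] I5 dispatched to IntU
[22] I5 operands ready
[23] I5 complete
[24] R1←I5

cycle = 7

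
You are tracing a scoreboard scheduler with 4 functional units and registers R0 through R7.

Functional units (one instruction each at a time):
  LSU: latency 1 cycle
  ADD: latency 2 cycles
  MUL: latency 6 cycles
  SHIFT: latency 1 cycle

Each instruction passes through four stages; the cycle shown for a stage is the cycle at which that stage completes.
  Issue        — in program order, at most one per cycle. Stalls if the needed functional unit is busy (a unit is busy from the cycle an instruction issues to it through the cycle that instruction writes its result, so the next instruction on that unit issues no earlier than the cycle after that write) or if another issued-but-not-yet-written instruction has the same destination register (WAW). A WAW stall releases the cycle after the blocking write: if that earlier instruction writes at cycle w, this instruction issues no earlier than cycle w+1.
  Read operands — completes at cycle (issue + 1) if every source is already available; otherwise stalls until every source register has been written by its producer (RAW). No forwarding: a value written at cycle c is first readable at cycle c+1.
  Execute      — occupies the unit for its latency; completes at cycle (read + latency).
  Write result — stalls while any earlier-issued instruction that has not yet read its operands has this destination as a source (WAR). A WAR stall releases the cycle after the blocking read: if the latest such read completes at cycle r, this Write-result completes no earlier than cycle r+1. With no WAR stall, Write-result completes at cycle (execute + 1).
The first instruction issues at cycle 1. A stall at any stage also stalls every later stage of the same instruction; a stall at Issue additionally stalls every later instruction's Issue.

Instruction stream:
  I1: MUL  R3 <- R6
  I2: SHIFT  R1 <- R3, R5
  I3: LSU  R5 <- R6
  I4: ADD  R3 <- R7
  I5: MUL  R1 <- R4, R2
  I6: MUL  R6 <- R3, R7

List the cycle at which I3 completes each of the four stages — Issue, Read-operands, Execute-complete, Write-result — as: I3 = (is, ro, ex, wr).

I3 = (3, 4, 5, 11)

I1  is:1  ro:2  ex:8  wr:9
I2  is:2  ro:10  ex:11  wr:12  — RAW R3: wait I1 write@9
I3  is:3  ro:4  ex:5  wr:11  — WAR R5: wait I2 read@10
I4  is:10  ro:11  ex:13  wr:14  — WAW R3: wait I1 write@9
I5  is:13  ro:14  ex:20  wr:21  — WAW R1: wait I2 write@12
I6  is:22  ro:23  ex:29  wr:30  — struct: MUL busy until I5 writes@21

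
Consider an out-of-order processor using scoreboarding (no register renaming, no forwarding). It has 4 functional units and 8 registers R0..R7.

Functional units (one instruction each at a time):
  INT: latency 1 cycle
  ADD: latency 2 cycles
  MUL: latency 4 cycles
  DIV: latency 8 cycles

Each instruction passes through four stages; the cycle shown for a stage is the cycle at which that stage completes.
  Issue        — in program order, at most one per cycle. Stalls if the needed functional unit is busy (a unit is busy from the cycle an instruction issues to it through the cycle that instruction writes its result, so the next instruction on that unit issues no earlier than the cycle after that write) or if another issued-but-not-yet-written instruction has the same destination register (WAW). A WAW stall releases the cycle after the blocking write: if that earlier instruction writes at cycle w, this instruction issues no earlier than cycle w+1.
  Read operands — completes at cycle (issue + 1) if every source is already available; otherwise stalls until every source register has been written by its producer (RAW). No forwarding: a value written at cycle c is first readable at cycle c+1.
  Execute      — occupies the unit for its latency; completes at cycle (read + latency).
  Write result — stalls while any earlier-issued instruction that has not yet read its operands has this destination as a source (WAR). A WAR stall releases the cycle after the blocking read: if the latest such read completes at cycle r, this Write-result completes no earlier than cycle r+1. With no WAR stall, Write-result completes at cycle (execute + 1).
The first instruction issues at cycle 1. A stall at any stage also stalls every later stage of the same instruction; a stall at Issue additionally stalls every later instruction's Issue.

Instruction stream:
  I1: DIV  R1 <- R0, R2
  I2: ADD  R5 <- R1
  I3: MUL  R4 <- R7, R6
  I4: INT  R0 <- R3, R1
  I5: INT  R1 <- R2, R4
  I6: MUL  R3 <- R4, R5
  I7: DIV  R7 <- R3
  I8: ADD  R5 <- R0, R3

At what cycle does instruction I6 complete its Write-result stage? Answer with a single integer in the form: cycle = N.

[1] I1 issues→DIV
[2] I1 reads | I2 issues→ADD
[3] I3 issues→MUL
[4] I3 reads | I4 issues→INT
[8] I3 exec-done
[9] I3 writes R4
[10] I1 exec-done
[11] I1 writes R1
[12] I2 reads | I4 reads
[13] I4 exec-done
[14] I2 exec-done | I4 writes R0
[15] I2 writes R5 | I5 issues→INT
[16] I5 reads | I6 issues→MUL
[17] I5 exec-done | I6 reads | I7 issues→DIV
[18] I5 writes R1 | I8 issues→ADD
[21] I6 exec-done
[22] I6 writes R3
[23] I7 reads | I8 reads
[25] I8 exec-done
[26] I8 writes R5
[31] I7 exec-done
[32] I7 writes R7

cycle = 22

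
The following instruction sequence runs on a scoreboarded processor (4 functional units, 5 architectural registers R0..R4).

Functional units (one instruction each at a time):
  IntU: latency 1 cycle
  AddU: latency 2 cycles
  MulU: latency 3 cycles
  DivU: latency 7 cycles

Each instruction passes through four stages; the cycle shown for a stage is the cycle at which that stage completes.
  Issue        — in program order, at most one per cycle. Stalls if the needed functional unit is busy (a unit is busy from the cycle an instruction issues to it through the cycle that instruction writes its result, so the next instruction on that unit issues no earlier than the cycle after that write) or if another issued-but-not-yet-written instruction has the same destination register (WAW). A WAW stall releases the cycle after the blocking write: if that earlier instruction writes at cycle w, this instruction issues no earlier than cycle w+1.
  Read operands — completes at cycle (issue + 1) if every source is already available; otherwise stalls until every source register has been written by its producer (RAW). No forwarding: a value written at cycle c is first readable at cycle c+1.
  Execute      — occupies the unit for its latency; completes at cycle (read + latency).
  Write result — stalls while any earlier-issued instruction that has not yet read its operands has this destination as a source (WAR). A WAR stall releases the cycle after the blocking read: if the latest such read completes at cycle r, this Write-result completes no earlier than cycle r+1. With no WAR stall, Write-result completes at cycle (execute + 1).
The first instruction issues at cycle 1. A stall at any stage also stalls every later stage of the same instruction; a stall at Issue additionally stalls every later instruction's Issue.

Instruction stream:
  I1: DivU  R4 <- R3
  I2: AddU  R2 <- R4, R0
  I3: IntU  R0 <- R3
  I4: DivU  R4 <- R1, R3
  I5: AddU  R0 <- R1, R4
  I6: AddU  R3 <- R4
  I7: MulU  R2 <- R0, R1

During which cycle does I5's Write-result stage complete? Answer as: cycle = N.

I1  is:1  ro:2  ex:9  wr:10
I2  is:2  ro:11  ex:13  wr:14  — RAW R4: wait I1 write@10
I3  is:3  ro:4  ex:5  wr:12  — WAR R0: wait I2 read@11
I4  is:11  ro:12  ex:19  wr:20  — struct: DivU busy until I1 writes@10
I5  is:15  ro:21  ex:23  wr:24  — struct: AddU busy until I2 writes@14, RAW R4: wait I4 write@20
I6  is:25  ro:26  ex:28  wr:29  — struct: AddU busy until I5 writes@24
I7  is:26  ro:27  ex:30  wr:31

cycle = 24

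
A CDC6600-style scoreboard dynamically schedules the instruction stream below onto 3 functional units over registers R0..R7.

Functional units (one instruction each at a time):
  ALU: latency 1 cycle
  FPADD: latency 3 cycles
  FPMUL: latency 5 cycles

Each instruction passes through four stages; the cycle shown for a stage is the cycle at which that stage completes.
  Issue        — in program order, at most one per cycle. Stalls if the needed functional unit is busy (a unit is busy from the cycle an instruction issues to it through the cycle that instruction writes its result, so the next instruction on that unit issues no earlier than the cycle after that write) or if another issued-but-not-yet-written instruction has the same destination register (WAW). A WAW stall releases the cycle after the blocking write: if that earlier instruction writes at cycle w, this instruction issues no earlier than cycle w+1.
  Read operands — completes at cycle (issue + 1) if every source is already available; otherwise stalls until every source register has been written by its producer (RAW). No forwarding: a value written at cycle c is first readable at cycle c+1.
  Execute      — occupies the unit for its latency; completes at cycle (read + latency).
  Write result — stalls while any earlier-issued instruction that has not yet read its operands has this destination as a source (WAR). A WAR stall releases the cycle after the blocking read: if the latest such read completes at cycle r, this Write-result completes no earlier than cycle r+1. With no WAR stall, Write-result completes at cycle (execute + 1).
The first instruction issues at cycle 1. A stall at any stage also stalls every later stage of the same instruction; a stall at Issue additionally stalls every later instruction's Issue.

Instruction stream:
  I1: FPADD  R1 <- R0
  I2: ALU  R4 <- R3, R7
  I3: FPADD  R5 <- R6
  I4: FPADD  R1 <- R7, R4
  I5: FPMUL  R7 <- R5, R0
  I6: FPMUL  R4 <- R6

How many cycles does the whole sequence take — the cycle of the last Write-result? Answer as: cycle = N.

I1  is:1  ro:2  ex:5  wr:6
I2  is:2  ro:3  ex:4  wr:5
I3  is:7  ro:8  ex:11  wr:12  — struct: FPADD busy until I1 writes@6
I4  is:13  ro:14  ex:17  wr:18  — struct: FPADD busy until I3 writes@12
I5  is:14  ro:15  ex:20  wr:21
I6  is:22  ro:23  ex:28  wr:29  — struct: FPMUL busy until I5 writes@21

cycle = 29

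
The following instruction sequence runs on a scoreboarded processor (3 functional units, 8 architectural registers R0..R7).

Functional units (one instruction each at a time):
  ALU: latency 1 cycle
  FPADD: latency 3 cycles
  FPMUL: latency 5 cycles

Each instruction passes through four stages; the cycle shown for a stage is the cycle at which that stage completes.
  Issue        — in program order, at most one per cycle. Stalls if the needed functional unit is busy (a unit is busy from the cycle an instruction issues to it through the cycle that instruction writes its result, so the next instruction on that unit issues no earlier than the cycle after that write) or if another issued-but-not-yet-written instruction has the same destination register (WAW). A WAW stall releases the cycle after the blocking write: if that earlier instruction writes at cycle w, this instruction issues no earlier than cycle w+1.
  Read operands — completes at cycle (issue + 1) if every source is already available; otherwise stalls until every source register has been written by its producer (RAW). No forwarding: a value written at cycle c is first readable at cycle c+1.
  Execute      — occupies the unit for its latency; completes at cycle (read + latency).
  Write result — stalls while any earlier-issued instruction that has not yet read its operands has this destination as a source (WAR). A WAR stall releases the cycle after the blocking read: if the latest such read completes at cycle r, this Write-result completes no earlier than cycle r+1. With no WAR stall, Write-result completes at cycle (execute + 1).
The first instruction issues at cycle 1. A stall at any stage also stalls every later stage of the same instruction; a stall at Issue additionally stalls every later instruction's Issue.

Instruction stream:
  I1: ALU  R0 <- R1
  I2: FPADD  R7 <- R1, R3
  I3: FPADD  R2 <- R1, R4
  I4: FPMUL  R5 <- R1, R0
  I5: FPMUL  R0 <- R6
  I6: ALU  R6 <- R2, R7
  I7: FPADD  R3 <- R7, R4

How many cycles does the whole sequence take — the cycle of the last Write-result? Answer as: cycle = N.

cycle = 24

[1] I1→ALU
[2] I1 RO; I2→FPADD
[3] I1 EX; I2 RO
[4] I1 WR R0
[6] I2 EX
[7] I2 WR R7
[8] I3→FPADD
[9] I3 RO; I4→FPMUL
[10] I4 RO
[12] I3 EX
[13] I3 WR R2
[15] I4 EX
[16] I4 WR R5
[17] I5→FPMUL
[18] I5 RO; I6→ALU
[19] I6 RO; I7→FPADD
[20] I6 EX; I7 RO
[21] I6 WR R6
[23] I5 EX; I7 EX
[24] I5 WR R0; I7 WR R3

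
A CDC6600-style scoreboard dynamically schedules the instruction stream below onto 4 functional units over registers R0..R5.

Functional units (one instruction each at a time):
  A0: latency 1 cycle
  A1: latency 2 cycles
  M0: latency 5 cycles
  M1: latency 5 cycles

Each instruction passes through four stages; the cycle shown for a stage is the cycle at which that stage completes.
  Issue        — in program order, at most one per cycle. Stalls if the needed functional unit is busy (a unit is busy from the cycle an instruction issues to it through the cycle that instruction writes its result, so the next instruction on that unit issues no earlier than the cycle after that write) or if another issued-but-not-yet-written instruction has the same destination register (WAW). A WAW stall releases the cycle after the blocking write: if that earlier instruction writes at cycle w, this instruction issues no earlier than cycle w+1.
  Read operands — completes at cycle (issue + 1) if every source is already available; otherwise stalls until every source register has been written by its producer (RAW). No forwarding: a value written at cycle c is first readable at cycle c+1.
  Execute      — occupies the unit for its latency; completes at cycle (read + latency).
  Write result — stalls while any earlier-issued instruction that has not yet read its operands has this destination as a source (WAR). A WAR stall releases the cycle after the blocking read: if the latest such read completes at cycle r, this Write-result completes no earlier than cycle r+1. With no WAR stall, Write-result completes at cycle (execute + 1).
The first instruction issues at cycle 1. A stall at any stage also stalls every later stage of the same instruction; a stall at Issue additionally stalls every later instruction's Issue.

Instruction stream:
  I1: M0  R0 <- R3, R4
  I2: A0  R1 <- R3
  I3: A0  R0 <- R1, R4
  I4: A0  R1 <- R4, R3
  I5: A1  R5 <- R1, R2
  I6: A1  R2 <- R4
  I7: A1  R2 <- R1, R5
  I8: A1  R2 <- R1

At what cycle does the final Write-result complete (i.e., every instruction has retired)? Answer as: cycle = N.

t=1  I1 issues→M0
t=2  I1 reads · I2 issues→A0
t=3  I2 reads
t=4  I2 exec-done
t=5  I2 writes R1
t=7  I1 exec-done
t=8  I1 writes R0
t=9  I3 issues→A0
t=10  I3 reads
t=11  I3 exec-done
t=12  I3 writes R0
t=13  I4 issues→A0
t=14  I4 reads · I5 issues→A1
t=15  I4 exec-done
t=16  I4 writes R1
t=17  I5 reads
t=19  I5 exec-done
t=20  I5 writes R5
t=21  I6 issues→A1
t=22  I6 reads
t=24  I6 exec-done
t=25  I6 writes R2
t=26  I7 issues→A1
t=27  I7 reads
t=29  I7 exec-done
t=30  I7 writes R2
t=31  I8 issues→A1
t=32  I8 reads
t=34  I8 exec-done
t=35  I8 writes R2

cycle = 35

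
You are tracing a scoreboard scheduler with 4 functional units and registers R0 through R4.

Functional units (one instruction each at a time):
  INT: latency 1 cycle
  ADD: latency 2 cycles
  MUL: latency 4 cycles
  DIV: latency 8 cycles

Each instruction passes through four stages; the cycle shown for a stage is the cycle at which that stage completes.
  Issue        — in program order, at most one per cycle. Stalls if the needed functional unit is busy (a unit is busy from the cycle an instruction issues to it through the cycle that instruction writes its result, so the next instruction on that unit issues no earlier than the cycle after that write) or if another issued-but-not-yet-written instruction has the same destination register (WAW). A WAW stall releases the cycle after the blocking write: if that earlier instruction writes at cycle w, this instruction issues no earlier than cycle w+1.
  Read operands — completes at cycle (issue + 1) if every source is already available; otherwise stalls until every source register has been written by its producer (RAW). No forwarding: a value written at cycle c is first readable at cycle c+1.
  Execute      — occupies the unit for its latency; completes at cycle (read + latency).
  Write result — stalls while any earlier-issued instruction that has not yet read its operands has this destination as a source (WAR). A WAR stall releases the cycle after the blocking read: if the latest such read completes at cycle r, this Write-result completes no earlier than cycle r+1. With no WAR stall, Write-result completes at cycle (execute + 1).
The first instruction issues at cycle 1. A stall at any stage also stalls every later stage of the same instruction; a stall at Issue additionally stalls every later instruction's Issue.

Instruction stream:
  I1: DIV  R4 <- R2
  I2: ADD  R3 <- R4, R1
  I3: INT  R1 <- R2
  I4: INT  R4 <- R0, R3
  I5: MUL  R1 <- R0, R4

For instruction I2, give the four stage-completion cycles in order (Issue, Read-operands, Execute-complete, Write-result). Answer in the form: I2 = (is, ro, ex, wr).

I2 = (2, 12, 14, 15)

c1: I1→DIV
c2: I1 RO; I2→ADD
c3: I3→INT
c4: I3 RO
c5: I3 EX
c10: I1 EX
c11: I1 WR R4
c12: I2 RO
c13: I3 WR R1
c14: I2 EX; I4→INT
c15: I2 WR R3; I5→MUL
c16: I4 RO
c17: I4 EX
c18: I4 WR R4
c19: I5 RO
c23: I5 EX
c24: I5 WR R1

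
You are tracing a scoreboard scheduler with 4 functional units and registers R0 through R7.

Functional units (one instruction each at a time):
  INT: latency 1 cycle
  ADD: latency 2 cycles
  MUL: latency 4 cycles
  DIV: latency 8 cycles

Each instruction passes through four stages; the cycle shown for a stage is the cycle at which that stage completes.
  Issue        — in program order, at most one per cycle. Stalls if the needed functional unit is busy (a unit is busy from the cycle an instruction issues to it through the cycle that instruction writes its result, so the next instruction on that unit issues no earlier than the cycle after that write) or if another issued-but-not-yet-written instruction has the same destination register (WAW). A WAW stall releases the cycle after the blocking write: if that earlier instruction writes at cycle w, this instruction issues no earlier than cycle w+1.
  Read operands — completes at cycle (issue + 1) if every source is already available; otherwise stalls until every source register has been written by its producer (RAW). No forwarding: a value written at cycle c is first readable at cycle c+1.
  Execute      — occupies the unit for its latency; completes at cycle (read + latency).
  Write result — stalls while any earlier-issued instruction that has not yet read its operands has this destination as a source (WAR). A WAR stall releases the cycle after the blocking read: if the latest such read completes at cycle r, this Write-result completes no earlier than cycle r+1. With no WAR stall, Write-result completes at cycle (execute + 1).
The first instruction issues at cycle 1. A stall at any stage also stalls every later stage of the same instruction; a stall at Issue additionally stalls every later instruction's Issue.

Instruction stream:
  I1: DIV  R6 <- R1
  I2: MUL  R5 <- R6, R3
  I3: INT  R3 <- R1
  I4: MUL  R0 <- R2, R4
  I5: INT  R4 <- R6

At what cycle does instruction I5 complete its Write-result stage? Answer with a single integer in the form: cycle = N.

I1: IS=1 RO=2 EX=10 WR=11
I2: IS=2 RO=12 EX=16 WR=17  [RAW R6: wait I1 write@11]
I3: IS=3 RO=4 EX=5 WR=13  [WAR R3: wait I2 read@12]
I4: IS=18 RO=19 EX=23 WR=24  [struct: MUL busy until I2 writes@17]
I5: IS=19 RO=20 EX=21 WR=22

cycle = 22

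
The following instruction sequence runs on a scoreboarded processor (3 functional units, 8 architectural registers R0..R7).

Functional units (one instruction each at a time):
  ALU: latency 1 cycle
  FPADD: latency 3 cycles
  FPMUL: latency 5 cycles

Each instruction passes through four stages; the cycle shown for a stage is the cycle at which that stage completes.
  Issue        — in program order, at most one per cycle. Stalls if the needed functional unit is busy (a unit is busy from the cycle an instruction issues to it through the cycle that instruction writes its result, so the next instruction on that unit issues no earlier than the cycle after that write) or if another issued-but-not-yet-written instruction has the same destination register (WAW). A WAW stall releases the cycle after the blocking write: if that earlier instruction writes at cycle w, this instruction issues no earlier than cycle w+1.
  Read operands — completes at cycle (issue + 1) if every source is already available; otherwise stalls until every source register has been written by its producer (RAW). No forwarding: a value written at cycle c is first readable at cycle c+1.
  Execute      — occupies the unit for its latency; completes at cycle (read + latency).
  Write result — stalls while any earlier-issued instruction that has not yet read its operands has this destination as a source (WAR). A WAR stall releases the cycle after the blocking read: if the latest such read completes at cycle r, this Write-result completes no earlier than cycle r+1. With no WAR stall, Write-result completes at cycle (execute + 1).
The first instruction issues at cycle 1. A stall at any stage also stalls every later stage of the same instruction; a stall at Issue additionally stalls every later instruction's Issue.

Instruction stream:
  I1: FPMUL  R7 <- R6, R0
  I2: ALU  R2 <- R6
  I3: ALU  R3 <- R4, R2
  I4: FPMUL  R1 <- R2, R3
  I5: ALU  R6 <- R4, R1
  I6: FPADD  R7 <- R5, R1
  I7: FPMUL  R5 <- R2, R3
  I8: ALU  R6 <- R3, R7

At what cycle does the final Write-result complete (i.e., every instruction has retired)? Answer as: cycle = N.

cycle = 24

c1: I1→FPMUL
c2: I1 RO | I2→ALU
c3: I2 RO
c4: I2 EX
c5: I2 WR R2
c6: I3→ALU
c7: I1 EX | I3 RO
c8: I1 WR R7 | I3 EX
c9: I3 WR R3 | I4→FPMUL
c10: I4 RO | I5→ALU
c11: I6→FPADD
c15: I4 EX
c16: I4 WR R1
c17: I5 RO | I6 RO | I7→FPMUL
c18: I5 EX | I7 RO
c19: I5 WR R6
c20: I6 EX | I8→ALU
c21: I6 WR R7
c22: I8 RO
c23: I7 EX | I8 EX
c24: I7 WR R5 | I8 WR R6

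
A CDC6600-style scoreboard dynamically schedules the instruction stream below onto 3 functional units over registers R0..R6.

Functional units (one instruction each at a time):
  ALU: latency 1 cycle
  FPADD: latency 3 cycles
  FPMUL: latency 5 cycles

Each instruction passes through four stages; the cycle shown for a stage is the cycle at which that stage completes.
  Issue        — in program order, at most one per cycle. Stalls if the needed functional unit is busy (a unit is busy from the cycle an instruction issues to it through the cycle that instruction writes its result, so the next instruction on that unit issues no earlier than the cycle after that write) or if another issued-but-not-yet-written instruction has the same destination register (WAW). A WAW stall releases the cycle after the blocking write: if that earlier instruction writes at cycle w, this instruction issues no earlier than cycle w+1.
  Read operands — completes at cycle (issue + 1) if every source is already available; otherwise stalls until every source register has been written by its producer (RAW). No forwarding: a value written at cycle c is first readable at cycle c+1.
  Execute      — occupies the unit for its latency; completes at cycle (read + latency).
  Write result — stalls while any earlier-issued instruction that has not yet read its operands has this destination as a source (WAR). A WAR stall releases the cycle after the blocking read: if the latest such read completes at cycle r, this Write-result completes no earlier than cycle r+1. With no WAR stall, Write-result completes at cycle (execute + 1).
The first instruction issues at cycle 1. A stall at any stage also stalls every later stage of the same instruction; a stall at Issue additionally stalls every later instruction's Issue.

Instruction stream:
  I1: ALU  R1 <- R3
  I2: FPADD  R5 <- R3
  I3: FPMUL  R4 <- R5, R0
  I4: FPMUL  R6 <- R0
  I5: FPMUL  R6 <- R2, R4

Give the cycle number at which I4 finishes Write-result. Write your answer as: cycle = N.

[I1] 1/2/3/4
[I2] 2/3/6/7
[I3] 3/8/13/14  (RAW R5: wait I2 write@7)
[I4] 15/16/21/22  (struct: FPMUL busy until I3 writes@14)
[I5] 23/24/29/30  (struct: FPMUL busy until I4 writes@22)

cycle = 22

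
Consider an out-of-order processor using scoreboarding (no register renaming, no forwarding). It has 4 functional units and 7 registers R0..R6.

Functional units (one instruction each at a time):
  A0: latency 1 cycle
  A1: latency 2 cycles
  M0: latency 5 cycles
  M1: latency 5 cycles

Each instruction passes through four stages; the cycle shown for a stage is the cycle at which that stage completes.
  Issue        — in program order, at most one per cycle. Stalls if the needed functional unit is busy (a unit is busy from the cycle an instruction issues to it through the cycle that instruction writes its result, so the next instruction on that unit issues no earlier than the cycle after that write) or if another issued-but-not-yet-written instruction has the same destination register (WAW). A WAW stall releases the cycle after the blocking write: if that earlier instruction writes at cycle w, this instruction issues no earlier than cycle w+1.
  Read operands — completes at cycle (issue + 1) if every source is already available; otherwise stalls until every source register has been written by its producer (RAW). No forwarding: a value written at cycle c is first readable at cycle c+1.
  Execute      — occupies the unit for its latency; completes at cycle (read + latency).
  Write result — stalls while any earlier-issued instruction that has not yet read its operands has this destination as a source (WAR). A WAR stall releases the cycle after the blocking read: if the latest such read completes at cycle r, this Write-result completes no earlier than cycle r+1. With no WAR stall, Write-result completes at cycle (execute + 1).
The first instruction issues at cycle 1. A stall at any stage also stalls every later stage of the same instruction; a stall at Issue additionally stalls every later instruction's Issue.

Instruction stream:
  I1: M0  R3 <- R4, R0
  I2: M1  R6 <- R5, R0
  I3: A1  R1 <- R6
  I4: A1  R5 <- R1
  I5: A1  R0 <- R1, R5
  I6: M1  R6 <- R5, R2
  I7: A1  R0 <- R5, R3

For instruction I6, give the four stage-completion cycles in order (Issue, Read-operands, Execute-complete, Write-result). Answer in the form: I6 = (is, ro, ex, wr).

I6 = (20, 21, 26, 27)

[I1] 1/2/7/8
[I2] 2/3/8/9
[I3] 3/10/12/13  (RAW R6: wait I2 write@9)
[I4] 14/15/17/18  (struct: A1 busy until I3 writes@13)
[I5] 19/20/22/23  (struct: A1 busy until I4 writes@18)
[I6] 20/21/26/27
[I7] 24/25/27/28  (struct: A1 busy until I5 writes@23)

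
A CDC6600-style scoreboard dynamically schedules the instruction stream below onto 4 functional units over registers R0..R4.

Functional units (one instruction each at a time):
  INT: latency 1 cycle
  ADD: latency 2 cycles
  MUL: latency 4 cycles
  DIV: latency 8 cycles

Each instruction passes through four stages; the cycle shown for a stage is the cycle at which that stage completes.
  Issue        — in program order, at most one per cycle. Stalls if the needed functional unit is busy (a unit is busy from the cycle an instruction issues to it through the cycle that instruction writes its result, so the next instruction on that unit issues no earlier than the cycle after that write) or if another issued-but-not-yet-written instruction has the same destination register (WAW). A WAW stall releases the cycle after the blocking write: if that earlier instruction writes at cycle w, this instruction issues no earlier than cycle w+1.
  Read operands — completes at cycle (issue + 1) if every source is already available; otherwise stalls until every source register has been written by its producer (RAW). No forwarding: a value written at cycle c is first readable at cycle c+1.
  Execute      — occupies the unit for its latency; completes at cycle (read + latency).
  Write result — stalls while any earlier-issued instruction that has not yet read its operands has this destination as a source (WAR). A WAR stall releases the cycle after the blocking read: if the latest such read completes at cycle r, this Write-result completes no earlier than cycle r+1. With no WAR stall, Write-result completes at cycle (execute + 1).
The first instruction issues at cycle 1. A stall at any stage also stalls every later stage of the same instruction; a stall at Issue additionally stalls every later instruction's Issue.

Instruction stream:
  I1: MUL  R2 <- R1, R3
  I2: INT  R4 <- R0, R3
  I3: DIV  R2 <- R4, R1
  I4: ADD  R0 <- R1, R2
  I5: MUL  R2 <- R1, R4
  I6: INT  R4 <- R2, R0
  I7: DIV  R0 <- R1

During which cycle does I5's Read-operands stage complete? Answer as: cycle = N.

cycle 1: issue I1 (MUL)
cycle 2: I1 read-ops | issue I2 (INT)
cycle 3: I2 read-ops
cycle 4: I2 finished on INT
cycle 5: I2→R4
cycle 6: I1 finished on MUL
cycle 7: I1→R2
cycle 8: issue I3 (DIV)
cycle 9: I3 read-ops | issue I4 (ADD)
cycle 17: I3 finished on DIV
cycle 18: I3→R2
cycle 19: I4 read-ops | issue I5 (MUL)
cycle 20: I5 read-ops | issue I6 (INT)
cycle 21: I4 finished on ADD
cycle 22: I4→R0
cycle 23: issue I7 (DIV)
cycle 24: I5 finished on MUL | I7 read-ops
cycle 25: I5→R2
cycle 26: I6 read-ops
cycle 27: I6 finished on INT
cycle 28: I6→R4
cycle 32: I7 finished on DIV
cycle 33: I7→R0

cycle = 20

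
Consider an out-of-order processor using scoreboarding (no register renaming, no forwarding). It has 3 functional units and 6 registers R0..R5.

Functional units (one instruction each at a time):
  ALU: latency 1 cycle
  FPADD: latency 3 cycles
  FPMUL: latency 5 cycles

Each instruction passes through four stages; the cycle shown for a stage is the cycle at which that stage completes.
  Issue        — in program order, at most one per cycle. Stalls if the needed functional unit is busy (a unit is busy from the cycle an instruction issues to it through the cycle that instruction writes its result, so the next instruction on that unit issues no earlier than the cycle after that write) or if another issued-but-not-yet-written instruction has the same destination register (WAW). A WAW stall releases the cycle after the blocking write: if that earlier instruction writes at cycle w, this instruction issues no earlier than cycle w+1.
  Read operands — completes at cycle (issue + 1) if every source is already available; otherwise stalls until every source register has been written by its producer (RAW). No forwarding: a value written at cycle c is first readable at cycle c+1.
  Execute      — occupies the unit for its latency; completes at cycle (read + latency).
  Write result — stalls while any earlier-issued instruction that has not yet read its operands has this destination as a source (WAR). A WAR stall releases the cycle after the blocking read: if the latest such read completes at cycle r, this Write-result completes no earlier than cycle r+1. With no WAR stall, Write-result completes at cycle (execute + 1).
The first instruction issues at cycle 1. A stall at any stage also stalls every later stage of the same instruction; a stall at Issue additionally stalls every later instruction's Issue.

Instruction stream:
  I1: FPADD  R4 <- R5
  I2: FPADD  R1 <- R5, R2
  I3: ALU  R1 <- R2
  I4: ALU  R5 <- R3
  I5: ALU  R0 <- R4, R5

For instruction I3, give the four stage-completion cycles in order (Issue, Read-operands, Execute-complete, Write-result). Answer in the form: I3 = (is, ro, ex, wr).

[1] I1 dispatched to FPADD
[2] I1 operands ready
[5] I1 complete
[6] R4←I1
[7] I2 dispatched to FPADD
[8] I2 operands ready
[11] I2 complete
[12] R1←I2
[13] I3 dispatched to ALU
[14] I3 operands ready
[15] I3 complete
[16] R1←I3
[17] I4 dispatched to ALU
[18] I4 operands ready
[19] I4 complete
[20] R5←I4
[21] I5 dispatched to ALU
[22] I5 operands ready
[23] I5 complete
[24] R0←I5

I3 = (13, 14, 15, 16)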